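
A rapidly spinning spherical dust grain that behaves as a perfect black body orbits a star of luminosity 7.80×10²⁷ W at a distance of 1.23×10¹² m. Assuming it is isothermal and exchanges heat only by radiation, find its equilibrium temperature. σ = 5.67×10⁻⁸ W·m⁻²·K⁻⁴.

T ≈ 206 K

First find the stellar flux at distance d: S = L/(4πd²) = 7.80×10²⁷/(4π·(1.23×10¹²)²) = 410.3 W/m².
For an isothermal sphere, absorbed (1−a)S·πr² = emitted σ·4πr²·T⁴, so T⁴ = (1−a)S/(4σ).
T⁴ = 1.00·410.3/(4·5.67×10⁻⁸) = 1.809×10⁹ K⁴.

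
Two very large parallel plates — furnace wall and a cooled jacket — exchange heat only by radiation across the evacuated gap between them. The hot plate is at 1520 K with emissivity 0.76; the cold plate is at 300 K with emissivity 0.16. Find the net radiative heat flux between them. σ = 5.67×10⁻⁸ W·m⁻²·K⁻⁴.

q ≈ 46000 W/m²

For two infinite grey parallel plates, q = σ(T₁⁴ − T₂⁴)/(1/ε₁ + 1/ε₂ − 1).
T₁⁴ − T₂⁴ = 5.338×10¹² − 8.100×10⁹ = 5.330×10¹² K⁴.
1/ε₁ + 1/ε₂ − 1 = 1.316 + 6.250 − 1 = 6.566.
q = 5.67×10⁻⁸ × 5.330×10¹² / 6.566.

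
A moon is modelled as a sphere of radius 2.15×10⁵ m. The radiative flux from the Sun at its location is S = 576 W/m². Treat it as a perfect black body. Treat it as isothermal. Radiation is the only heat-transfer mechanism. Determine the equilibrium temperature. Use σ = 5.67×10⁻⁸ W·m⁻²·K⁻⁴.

At equilibrium, absorbed power = emitted power.
Absorbing cross-section = πr² = 1.452×10¹¹ m²; emitting surface = 4πr² = 5.809×10¹¹ m² (ratio 4).
S·A_cross = εσ·A_surf·T⁴  ⇒  T⁴ = S/(4σ).
T⁴ = 1.00·576/(4·5.67×10⁻⁸) = 2.540×10⁹ K⁴.
T = (2.540×10⁹)^(1/4).

T ≈ 224 K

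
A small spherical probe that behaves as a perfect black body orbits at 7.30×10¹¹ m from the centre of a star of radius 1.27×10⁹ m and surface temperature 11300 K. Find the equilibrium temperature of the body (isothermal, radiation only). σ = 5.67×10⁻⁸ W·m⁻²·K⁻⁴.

The star's surface emits σT_*⁴; at distance d the flux is S = σT_*⁴(R_*/d)².
S = 5.67×10⁻⁸·(11300)⁴·(1.27×10⁹/7.30×10¹¹)² = 2798 W/m².
For an isothermal sphere T⁴ = (1−a)S/(4σ) = 1.234×10¹⁰ K⁴.

T ≈ 333 K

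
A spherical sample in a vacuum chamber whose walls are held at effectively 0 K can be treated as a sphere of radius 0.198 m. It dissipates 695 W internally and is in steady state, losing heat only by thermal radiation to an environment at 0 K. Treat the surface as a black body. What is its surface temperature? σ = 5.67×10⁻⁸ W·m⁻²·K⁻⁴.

Steady state: internal power = radiated power, P = εσA T⁴.
Radiating area A = 4πr² = 0.4927 m².
T⁴ = P/(εσA) = 695/(1.0·5.67×10⁻⁸·0.4927) = 2.488×10¹⁰ K⁴.
T = (2.488×10¹⁰)^(1/4).

T ≈ 397 K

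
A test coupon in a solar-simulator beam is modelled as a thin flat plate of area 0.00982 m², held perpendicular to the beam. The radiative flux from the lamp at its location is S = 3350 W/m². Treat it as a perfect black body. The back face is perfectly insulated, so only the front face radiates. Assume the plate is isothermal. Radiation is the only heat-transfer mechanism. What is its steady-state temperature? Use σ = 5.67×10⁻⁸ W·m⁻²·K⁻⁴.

At equilibrium, absorbed power = emitted power.
Absorbing cross-section = A = 0.009820 m²; emitting surface = A = 0.009820 m² (ratio 1).
S·A_cross = εσ·A_surf·T⁴  ⇒  T⁴ = S/(1σ).
T⁴ = 1.00·3350/(1·5.67×10⁻⁸) = 5.908×10¹⁰ K⁴.
T = (5.908×10¹⁰)^(1/4).

T ≈ 493 K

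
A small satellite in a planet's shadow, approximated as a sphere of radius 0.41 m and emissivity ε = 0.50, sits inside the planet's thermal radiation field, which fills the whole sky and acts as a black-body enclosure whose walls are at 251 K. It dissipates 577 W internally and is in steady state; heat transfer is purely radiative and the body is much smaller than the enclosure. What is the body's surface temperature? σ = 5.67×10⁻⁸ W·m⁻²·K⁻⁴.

T ≈ 342 K

For a small grey body in a large enclosure, net radiated power = εσA(T⁴ − T_w⁴).
Steady state: P = εσA(T⁴ − T_w⁴) with A = 4πr² = 2.112 m².
T⁴ = P/(εσA) + T_w⁴ = 577/(0.50·5.67×10⁻⁸·2.112) + (251)⁴
    = 9.635×10⁹ + 3.969×10⁹ = 1.360×10¹⁰ K⁴.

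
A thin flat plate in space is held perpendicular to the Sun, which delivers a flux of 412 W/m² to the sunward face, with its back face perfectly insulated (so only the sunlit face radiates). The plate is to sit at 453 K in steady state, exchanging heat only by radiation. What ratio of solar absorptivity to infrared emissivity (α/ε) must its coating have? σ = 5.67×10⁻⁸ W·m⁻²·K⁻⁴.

α/ε ≈ 5.80

Balance: αS·A = εσ·1A·T⁴ ⇒ α/ε = σT⁴/S.
α/ε = 5.67×10⁻⁸·(453)⁴/412 = 5.67×10⁻⁸·4.211×10¹⁰/412.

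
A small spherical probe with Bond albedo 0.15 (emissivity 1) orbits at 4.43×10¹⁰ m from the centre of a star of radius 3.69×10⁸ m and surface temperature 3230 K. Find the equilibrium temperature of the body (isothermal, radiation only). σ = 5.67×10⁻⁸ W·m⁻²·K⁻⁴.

T ≈ 200 K

The star's surface emits σT_*⁴; at distance d the flux is S = σT_*⁴(R_*/d)².
S = 5.67×10⁻⁸·(3230)⁴·(3.69×10⁸/4.43×10¹⁰)² = 428.2 W/m².
For an isothermal sphere T⁴ = (1−a)S/(4σ) = 1.605×10⁹ K⁴.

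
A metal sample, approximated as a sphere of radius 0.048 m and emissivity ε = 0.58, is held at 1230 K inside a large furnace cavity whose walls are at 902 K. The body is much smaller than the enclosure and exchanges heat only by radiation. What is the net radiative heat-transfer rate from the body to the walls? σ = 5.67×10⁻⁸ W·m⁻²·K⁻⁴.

For a small grey body in a large enclosure: P_net = εσA(T_body⁴ − T_wall⁴).
A = 4πr² = 0.02895 m²; T_body⁴ − T_wall⁴ = 2.289×10¹² − 6.620×10¹¹ = 1.627×10¹² K⁴.
|P_net| = 0.58·5.67×10⁻⁸·0.02895·1.627×10¹².

P_net ≈ 1550 W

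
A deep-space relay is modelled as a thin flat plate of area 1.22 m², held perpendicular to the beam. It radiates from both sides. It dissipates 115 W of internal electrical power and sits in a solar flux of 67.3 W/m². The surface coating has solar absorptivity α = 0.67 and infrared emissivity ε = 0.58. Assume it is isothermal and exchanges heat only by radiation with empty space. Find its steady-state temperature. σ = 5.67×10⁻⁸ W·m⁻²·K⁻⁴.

T ≈ 215 K

At steady state, absorbed solar power + internal power = radiated power.
Absorbed: α·S·A_cross = 0.67·67.3·1.220 = 55.01 W (cross-section A).
Total input = 55.01 + 115 = 170.0 W.
Radiated: εσ·A_surf·T⁴ with A_surf = 2A = 2.440 m².
T⁴ = 170.0/(0.58·5.67×10⁻⁸·2.440) = 2.119×10⁹ K⁴.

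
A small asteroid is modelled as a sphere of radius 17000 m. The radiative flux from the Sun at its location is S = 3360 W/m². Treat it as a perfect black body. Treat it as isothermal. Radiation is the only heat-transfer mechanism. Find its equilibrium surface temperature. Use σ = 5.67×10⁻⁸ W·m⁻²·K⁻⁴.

At equilibrium, absorbed power = emitted power.
Absorbing cross-section = πr² = 9.079×10⁸ m²; emitting surface = 4πr² = 3.632×10⁹ m² (ratio 4).
S·A_cross = εσ·A_surf·T⁴  ⇒  T⁴ = S/(4σ).
T⁴ = 1.00·3360/(4·5.67×10⁻⁸) = 1.481×10¹⁰ K⁴.
T = (1.481×10¹⁰)^(1/4).

T ≈ 349 K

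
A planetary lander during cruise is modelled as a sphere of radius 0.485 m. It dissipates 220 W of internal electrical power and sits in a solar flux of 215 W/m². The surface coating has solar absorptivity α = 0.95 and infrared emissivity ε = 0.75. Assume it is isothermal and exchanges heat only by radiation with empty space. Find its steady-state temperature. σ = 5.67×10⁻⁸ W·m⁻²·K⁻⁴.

At steady state, absorbed solar power + internal power = radiated power.
Absorbed: α·S·A_cross = 0.95·215·0.7390 = 150.9 W (cross-section πr²).
Total input = 150.9 + 220 = 370.9 W.
Radiated: εσ·A_surf·T⁴ with A_surf = 4πr² = 2.956 m².
T⁴ = 370.9/(0.75·5.67×10⁻⁸·2.956) = 2.951×10⁹ K⁴.

T ≈ 233 K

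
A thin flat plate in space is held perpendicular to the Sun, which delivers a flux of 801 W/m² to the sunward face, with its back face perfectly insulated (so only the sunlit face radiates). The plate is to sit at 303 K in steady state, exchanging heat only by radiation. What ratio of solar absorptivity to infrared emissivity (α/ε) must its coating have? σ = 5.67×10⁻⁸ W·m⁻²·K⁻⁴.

Balance: αS·A = εσ·1A·T⁴ ⇒ α/ε = σT⁴/S.
α/ε = 5.67×10⁻⁸·(303)⁴/801 = 5.67×10⁻⁸·8.429×10⁹/801.

α/ε ≈ 0.597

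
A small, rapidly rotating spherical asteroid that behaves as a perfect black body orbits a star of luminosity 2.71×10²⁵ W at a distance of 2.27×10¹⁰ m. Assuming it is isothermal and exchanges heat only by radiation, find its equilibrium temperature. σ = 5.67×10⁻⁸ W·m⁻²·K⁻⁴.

First find the stellar flux at distance d: S = L/(4πd²) = 2.71×10²⁵/(4π·(2.27×10¹⁰)²) = 4185 W/m².
For an isothermal sphere, absorbed (1−a)S·πr² = emitted σ·4πr²·T⁴, so T⁴ = (1−a)S/(4σ).
T⁴ = 1.00·4185/(4·5.67×10⁻⁸) = 1.845×10¹⁰ K⁴.

T ≈ 369 K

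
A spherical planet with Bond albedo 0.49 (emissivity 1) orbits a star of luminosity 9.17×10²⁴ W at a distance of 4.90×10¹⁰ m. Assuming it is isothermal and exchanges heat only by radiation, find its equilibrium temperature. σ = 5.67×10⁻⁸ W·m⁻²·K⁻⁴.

First find the stellar flux at distance d: S = L/(4πd²) = 9.17×10²⁴/(4π·(4.90×10¹⁰)²) = 303.9 W/m².
For an isothermal sphere, absorbed (1−a)S·πr² = emitted σ·4πr²·T⁴, so T⁴ = (1−a)S/(4σ).
T⁴ = 0.510·303.9/(4·5.67×10⁻⁸) = 6.834×10⁸ K⁴.

T ≈ 162 K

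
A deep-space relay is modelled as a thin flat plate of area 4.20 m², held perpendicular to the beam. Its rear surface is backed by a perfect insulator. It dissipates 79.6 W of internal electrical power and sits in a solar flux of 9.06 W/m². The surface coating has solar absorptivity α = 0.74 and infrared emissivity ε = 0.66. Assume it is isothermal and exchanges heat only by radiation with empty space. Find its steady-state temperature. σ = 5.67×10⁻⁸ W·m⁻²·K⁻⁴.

At steady state, absorbed solar power + internal power = radiated power.
Absorbed: α·S·A_cross = 0.74·9.06·4.200 = 28.16 W (cross-section A).
Total input = 28.16 + 79.6 = 107.8 W.
Radiated: εσ·A_surf·T⁴ with A_surf = A = 4.200 m².
T⁴ = 107.8/(0.66·5.67×10⁻⁸·4.200) = 6.856×10⁸ K⁴.

T ≈ 162 K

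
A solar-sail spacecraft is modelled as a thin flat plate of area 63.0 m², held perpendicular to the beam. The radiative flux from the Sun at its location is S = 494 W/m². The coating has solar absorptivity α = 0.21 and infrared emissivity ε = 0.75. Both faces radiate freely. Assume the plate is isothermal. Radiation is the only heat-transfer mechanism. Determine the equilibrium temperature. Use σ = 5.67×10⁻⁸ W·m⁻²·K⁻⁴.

T ≈ 187 K

At equilibrium, absorbed power = emitted power.
Absorbing cross-section = A = 63.00 m²; emitting surface = 2A = 126.0 m² (ratio 2).
αS·A_cross = εσ·A_surf·T⁴  ⇒  T⁴ = αS/(ε·2σ).
T⁴ = 0.210·494/(0.75·2·5.67×10⁻⁸) = 1.220×10⁹ K⁴.
T = (1.220×10⁹)^(1/4).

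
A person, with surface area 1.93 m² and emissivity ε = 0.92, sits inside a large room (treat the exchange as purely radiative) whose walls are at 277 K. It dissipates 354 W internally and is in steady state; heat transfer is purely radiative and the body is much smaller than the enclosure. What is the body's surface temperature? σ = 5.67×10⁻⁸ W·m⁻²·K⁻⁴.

T ≈ 311 K

For a small grey body in a large enclosure, net radiated power = εσA(T⁴ − T_w⁴).
Steady state: P = εσA(T⁴ − T_w⁴) with A = 1.93 m².
T⁴ = P/(εσA) + T_w⁴ = 354/(0.92·5.67×10⁻⁸·1.930) + (277)⁴
    = 3.516×10⁹ + 5.887×10⁹ = 9.404×10⁹ K⁴.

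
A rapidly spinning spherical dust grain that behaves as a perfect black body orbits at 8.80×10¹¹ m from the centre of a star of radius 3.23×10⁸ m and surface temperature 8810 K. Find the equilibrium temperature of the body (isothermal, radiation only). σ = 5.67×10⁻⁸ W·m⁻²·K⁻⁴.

T ≈ 119 K

The star's surface emits σT_*⁴; at distance d the flux is S = σT_*⁴(R_*/d)².
S = 5.67×10⁻⁸·(8810)⁴·(3.23×10⁸/8.80×10¹¹)² = 46.02 W/m².
For an isothermal sphere T⁴ = (1−a)S/(4σ) = 2.029×10⁸ K⁴.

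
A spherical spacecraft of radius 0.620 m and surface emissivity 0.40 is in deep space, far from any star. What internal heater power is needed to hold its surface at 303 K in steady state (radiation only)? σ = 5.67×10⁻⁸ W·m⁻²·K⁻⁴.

P = εσ·4πr²·T⁴.
4πr² = 4.831 m²; T⁴ = 8.429×10⁹ K⁴.
P = 0.40·5.67×10⁻⁸·4.831·8.429×10⁹.

P ≈ 923 W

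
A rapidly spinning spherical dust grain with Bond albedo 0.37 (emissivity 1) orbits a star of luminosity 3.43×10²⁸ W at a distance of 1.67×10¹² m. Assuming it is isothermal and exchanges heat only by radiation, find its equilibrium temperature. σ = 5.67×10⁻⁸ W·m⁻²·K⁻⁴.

First find the stellar flux at distance d: S = L/(4πd²) = 3.43×10²⁸/(4π·(1.67×10¹²)²) = 978.7 W/m².
For an isothermal sphere, absorbed (1−a)S·πr² = emitted σ·4πr²·T⁴, so T⁴ = (1−a)S/(4σ).
T⁴ = 0.630·978.7/(4·5.67×10⁻⁸) = 2.719×10⁹ K⁴.

T ≈ 228 K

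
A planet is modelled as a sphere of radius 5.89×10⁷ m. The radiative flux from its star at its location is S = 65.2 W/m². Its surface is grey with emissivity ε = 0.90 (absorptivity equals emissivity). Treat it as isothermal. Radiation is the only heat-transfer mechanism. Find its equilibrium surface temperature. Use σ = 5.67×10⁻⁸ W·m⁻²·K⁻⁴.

At equilibrium, absorbed power = emitted power.
Absorbing cross-section = πr² = 1.090×10¹⁶ m²; emitting surface = 4πr² = 4.360×10¹⁶ m² (ratio 4).
εS·A_cross = εσ·A_surf·T⁴  ⇒  T⁴ = S/(4σ)   (ε cancels).
T⁴ = 65.2/(4·5.67×10⁻⁸) = 2.875×10⁸ K⁴.
T = (2.875×10⁸)^(1/4).

T ≈ 130 K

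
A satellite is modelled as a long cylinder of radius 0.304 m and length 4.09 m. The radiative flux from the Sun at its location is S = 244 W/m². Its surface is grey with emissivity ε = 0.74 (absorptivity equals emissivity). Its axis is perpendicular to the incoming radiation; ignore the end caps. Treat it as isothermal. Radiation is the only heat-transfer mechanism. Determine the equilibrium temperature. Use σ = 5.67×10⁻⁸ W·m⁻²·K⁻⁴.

At equilibrium, absorbed power = emitted power.
Absorbing cross-section = 2rL = 2.487 m²; emitting surface = 2πrL = 7.812 m² (ratio π).
εS·A_cross = εσ·A_surf·T⁴  ⇒  T⁴ = S/(πσ)   (ε cancels).
T⁴ = 244/(π·5.67×10⁻⁸) = 1.370×10⁹ K⁴.
T = (1.370×10⁹)^(1/4).

T ≈ 192 K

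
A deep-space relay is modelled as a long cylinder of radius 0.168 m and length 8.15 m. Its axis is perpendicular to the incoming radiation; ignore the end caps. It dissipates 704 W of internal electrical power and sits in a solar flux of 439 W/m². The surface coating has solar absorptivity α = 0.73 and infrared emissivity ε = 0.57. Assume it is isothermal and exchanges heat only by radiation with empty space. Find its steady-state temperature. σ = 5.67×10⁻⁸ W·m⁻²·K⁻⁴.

At steady state, absorbed solar power + internal power = radiated power.
Absorbed: α·S·A_cross = 0.73·439·2.738 = 877.6 W (cross-section 2rL).
Total input = 877.6 + 704 = 1582 W.
Radiated: εσ·A_surf·T⁴ with A_surf = 2πrL = 8.603 m².
T⁴ = 1582/(0.57·5.67×10⁻⁸·8.603) = 5.688×10⁹ K⁴.

T ≈ 275 K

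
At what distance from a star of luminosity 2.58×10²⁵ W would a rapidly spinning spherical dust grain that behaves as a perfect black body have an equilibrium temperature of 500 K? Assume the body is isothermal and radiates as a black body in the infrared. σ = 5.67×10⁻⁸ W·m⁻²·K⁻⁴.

d ≈ 1.20×10¹⁰ m

For an isothermal black-emitting sphere, (1−a)S·πr² = σ·4πr²·T⁴ ⇒ S = 4σT⁴/(1−a).
S = 4·5.67×10⁻⁸·(500)⁴/1.00 = 14180 W/m².
Flux falls as S = L/(4πd²), so d = √(L/(4πS)) = √(2.58×10²⁵/(4π·14180)).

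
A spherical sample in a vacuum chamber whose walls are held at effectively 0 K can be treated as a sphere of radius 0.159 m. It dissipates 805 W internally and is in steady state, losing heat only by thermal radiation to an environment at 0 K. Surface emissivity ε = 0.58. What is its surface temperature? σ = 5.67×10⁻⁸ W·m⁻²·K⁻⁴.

T ≈ 527 K

Steady state: internal power = radiated power, P = εσA T⁴.
Radiating area A = 4πr² = 0.3177 m².
T⁴ = P/(εσA) = 805/(0.58·5.67×10⁻⁸·0.3177) = 7.705×10¹⁰ K⁴.
T = (7.705×10¹⁰)^(1/4).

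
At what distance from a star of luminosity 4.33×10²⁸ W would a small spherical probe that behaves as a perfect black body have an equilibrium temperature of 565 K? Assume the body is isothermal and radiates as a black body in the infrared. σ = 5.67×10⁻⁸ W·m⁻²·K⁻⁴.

d ≈ 3.86×10¹¹ m

For an isothermal black-emitting sphere, (1−a)S·πr² = σ·4πr²·T⁴ ⇒ S = 4σT⁴/(1−a).
S = 4·5.67×10⁻⁸·(565)⁴/1.00 = 23110 W/m².
Flux falls as S = L/(4πd²), so d = √(L/(4πS)) = √(4.33×10²⁸/(4π·23110)).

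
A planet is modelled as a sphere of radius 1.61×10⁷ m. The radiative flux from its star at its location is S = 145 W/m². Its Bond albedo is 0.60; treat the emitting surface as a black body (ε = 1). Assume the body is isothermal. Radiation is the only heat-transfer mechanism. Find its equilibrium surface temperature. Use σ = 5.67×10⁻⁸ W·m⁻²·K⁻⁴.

At equilibrium, absorbed power = emitted power.
Absorbing cross-section = πr² = 8.143×10¹⁴ m²; emitting surface = 4πr² = 3.257×10¹⁵ m² (ratio 4).
(1−a)S·A_cross = εσ·A_surf·T⁴  ⇒  T⁴ = (1−a)S/(4σ).
T⁴ = 0.400·145/(4·5.67×10⁻⁸) = 2.557×10⁸ K⁴.
T = (2.557×10⁸)^(1/4).

T ≈ 126 K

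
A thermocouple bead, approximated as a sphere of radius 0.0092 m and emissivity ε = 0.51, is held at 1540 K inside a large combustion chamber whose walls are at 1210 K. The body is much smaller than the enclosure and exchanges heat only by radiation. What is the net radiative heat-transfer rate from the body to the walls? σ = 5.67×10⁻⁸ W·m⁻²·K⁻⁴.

For a small grey body in a large enclosure: P_net = εσA(T_body⁴ − T_wall⁴).
A = 4πr² = 0.001064 m²; T_body⁴ − T_wall⁴ = 5.624×10¹² − 2.144×10¹² = 3.481×10¹² K⁴.
|P_net| = 0.51·5.67×10⁻⁸·0.001064·3.481×10¹².

P_net ≈ 107 W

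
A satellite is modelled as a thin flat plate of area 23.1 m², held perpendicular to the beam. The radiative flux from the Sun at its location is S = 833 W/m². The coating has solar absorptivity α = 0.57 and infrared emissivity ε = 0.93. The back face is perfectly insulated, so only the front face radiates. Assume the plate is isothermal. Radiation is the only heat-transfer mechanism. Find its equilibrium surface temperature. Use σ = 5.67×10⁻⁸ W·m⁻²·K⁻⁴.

At equilibrium, absorbed power = emitted power.
Absorbing cross-section = A = 23.10 m²; emitting surface = A = 23.10 m² (ratio 1).
αS·A_cross = εσ·A_surf·T⁴  ⇒  T⁴ = αS/(ε·1σ).
T⁴ = 0.570·833/(0.93·1·5.67×10⁻⁸) = 9.004×10⁹ K⁴.
T = (9.004×10⁹)^(1/4).

T ≈ 308 K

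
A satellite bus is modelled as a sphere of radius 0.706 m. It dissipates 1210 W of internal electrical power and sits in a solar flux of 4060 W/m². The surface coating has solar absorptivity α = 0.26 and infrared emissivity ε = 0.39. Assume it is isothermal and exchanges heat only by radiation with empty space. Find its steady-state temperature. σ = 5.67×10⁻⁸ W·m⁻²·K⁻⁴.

At steady state, absorbed solar power + internal power = radiated power.
Absorbed: α·S·A_cross = 0.26·4060·1.566 = 1653 W (cross-section πr²).
Total input = 1653 + 1210 = 2863 W.
Radiated: εσ·A_surf·T⁴ with A_surf = 4πr² = 6.264 m².
T⁴ = 2863/(0.39·5.67×10⁻⁸·6.264) = 2.067×10¹⁰ K⁴.

T ≈ 379 K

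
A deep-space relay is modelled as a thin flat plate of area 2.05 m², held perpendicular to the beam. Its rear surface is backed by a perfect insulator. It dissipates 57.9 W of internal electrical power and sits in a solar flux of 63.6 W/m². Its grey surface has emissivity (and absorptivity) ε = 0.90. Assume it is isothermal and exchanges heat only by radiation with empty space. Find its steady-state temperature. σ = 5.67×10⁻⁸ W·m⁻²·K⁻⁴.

At steady state, absorbed solar power + internal power = radiated power.
Absorbed: α·S·A_cross = 0.90·63.6·2.050 = 117.3 W (cross-section A).
Total input = 117.3 + 57.9 = 175.2 W.
Radiated: εσ·A_surf·T⁴ with A_surf = A = 2.050 m².
T⁴ = 175.2/(0.90·5.67×10⁻⁸·2.050) = 1.675×10⁹ K⁴.

T ≈ 202 K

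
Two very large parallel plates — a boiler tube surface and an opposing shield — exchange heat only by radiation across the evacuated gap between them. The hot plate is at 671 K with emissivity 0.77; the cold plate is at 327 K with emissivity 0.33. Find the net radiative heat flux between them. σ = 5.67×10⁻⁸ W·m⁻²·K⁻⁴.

For two infinite grey parallel plates, q = σ(T₁⁴ − T₂⁴)/(1/ε₁ + 1/ε₂ − 1).
T₁⁴ − T₂⁴ = 2.027×10¹¹ − 1.143×10¹⁰ = 1.913×10¹¹ K⁴.
1/ε₁ + 1/ε₂ − 1 = 1.299 + 3.030 − 1 = 3.329.
q = 5.67×10⁻⁸ × 1.913×10¹¹ / 3.329.

q ≈ 3260 W/m²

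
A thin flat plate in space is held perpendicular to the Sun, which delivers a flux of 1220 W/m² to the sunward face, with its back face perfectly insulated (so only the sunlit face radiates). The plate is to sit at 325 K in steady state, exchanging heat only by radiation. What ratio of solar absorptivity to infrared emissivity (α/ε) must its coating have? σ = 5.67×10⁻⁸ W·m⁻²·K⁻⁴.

α/ε ≈ 0.519

Balance: αS·A = εσ·1A·T⁴ ⇒ α/ε = σT⁴/S.
α/ε = 5.67×10⁻⁸·(325)⁴/1220 = 5.67×10⁻⁸·1.116×10¹⁰/1220.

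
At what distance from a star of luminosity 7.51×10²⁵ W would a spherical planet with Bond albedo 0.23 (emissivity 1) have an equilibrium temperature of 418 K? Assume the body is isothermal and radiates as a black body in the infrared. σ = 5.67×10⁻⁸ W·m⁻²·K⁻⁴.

For an isothermal black-emitting sphere, (1−a)S·πr² = σ·4πr²·T⁴ ⇒ S = 4σT⁴/(1−a).
S = 4·5.67×10⁻⁸·(418)⁴/0.770 = 8992 W/m².
Flux falls as S = L/(4πd²), so d = √(L/(4πS)) = √(7.51×10²⁵/(4π·8992)).

d ≈ 2.58×10¹⁰ m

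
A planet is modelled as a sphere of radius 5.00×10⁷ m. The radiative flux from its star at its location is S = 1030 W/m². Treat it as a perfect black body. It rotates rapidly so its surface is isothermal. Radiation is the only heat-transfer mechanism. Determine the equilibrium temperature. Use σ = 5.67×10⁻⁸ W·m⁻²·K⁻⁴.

At equilibrium, absorbed power = emitted power.
Absorbing cross-section = πr² = 7.854×10¹⁵ m²; emitting surface = 4πr² = 3.142×10¹⁶ m² (ratio 4).
S·A_cross = εσ·A_surf·T⁴  ⇒  T⁴ = S/(4σ).
T⁴ = 1.00·1030/(4·5.67×10⁻⁸) = 4.541×10⁹ K⁴.
T = (4.541×10⁹)^(1/4).

T ≈ 260 K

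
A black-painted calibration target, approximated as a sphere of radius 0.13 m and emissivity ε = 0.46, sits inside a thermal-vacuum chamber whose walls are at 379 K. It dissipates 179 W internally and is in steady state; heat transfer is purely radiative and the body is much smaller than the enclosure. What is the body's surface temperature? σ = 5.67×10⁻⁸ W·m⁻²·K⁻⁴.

For a small grey body in a large enclosure, net radiated power = εσA(T⁴ − T_w⁴).
Steady state: P = εσA(T⁴ − T_w⁴) with A = 4πr² = 0.2124 m².
T⁴ = P/(εσA) + T_w⁴ = 179/(0.46·5.67×10⁻⁸·0.2124) + (379)⁴
    = 3.232×10¹⁰ + 2.063×10¹⁰ = 5.295×10¹⁰ K⁴.

T ≈ 480 K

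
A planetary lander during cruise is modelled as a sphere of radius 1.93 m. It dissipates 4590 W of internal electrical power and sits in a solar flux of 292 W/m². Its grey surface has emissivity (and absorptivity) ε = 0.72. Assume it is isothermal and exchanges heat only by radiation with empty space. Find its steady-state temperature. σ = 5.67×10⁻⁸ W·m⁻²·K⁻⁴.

T ≈ 246 K

At steady state, absorbed solar power + internal power = radiated power.
Absorbed: α·S·A_cross = 0.72·292·11.70 = 2460 W (cross-section πr²).
Total input = 2460 + 4590 = 7050 W.
Radiated: εσ·A_surf·T⁴ with A_surf = 4πr² = 46.81 m².
T⁴ = 7050/(0.72·5.67×10⁻⁸·46.81) = 3.689×10⁹ K⁴.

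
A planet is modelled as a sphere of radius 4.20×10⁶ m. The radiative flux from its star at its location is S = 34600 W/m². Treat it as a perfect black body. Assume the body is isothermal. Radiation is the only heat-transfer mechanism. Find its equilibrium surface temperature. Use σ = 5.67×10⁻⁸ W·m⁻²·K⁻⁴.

T ≈ 625 K

At equilibrium, absorbed power = emitted power.
Absorbing cross-section = πr² = 5.542×10¹³ m²; emitting surface = 4πr² = 2.217×10¹⁴ m² (ratio 4).
S·A_cross = εσ·A_surf·T⁴  ⇒  T⁴ = S/(4σ).
T⁴ = 1.00·34600/(4·5.67×10⁻⁸) = 1.526×10¹¹ K⁴.
T = (1.526×10¹¹)^(1/4).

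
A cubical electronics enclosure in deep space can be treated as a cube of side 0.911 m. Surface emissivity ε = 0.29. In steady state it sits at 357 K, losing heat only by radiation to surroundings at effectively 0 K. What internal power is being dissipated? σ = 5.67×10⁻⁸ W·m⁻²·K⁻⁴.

P ≈ 1330 W

Steady state: P = εσA T⁴.
A = 6L² = 4.980 m²; T⁴ = (357)⁴ = 1.624×10¹⁰ K⁴.
P = 0.29 × 5.67×10⁻⁸ × 4.980 × 1.624×10¹⁰.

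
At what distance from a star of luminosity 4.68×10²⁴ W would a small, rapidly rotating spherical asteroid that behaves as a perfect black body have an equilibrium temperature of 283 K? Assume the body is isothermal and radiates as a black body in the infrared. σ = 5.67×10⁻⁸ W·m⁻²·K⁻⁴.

For an isothermal black-emitting sphere, (1−a)S·πr² = σ·4πr²·T⁴ ⇒ S = 4σT⁴/(1−a).
S = 4·5.67×10⁻⁸·(283)⁴/1.00 = 1455 W/m².
Flux falls as S = L/(4πd²), so d = √(L/(4πS)) = √(4.68×10²⁴/(4π·1455)).

d ≈ 1.60×10¹⁰ m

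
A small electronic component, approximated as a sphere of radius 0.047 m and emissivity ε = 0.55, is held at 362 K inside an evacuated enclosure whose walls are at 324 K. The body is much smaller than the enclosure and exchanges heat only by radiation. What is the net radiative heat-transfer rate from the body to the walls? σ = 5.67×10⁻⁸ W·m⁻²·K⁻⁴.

P_net ≈ 5.33 W

For a small grey body in a large enclosure: P_net = εσA(T_body⁴ − T_wall⁴).
A = 4πr² = 0.02776 m²; T_body⁴ − T_wall⁴ = 1.717×10¹⁰ − 1.102×10¹⁰ = 6.153×10⁹ K⁴.
|P_net| = 0.55·5.67×10⁻⁸·0.02776·6.153×10⁹.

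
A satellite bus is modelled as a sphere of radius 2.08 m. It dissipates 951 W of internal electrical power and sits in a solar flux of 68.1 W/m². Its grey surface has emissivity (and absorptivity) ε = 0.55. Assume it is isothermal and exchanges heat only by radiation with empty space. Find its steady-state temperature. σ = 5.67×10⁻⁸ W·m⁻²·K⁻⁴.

At steady state, absorbed solar power + internal power = radiated power.
Absorbed: α·S·A_cross = 0.55·68.1·13.59 = 509.1 W (cross-section πr²).
Total input = 509.1 + 951 = 1460 W.
Radiated: εσ·A_surf·T⁴ with A_surf = 4πr² = 54.37 m².
T⁴ = 1460/(0.55·5.67×10⁻⁸·54.37) = 8.612×10⁸ K⁴.

T ≈ 171 K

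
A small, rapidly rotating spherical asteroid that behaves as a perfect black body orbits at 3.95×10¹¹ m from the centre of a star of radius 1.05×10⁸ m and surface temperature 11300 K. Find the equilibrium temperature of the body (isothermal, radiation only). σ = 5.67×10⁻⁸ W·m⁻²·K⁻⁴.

T ≈ 130 K

The star's surface emits σT_*⁴; at distance d the flux is S = σT_*⁴(R_*/d)².
S = 5.67×10⁻⁸·(11300)⁴·(1.05×10⁸/3.95×10¹¹)² = 65.33 W/m².
For an isothermal sphere T⁴ = (1−a)S/(4σ) = 2.880×10⁸ K⁴.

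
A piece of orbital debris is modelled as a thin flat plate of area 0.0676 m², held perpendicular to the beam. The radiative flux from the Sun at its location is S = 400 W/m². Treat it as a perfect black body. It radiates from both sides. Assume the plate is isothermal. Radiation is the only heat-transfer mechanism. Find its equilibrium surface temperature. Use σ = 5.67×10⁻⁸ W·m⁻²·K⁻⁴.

At equilibrium, absorbed power = emitted power.
Absorbing cross-section = A = 0.06760 m²; emitting surface = 2A = 0.1352 m² (ratio 2).
S·A_cross = εσ·A_surf·T⁴  ⇒  T⁴ = S/(2σ).
T⁴ = 1.00·400/(2·5.67×10⁻⁸) = 3.527×10⁹ K⁴.
T = (3.527×10⁹)^(1/4).

T ≈ 244 K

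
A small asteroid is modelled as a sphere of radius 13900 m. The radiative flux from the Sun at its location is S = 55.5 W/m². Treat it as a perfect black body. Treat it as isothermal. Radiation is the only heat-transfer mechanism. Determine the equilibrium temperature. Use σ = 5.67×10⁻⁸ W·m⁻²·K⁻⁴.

T ≈ 125 K

At equilibrium, absorbed power = emitted power.
Absorbing cross-section = πr² = 6.070×10⁸ m²; emitting surface = 4πr² = 2.428×10⁹ m² (ratio 4).
S·A_cross = εσ·A_surf·T⁴  ⇒  T⁴ = S/(4σ).
T⁴ = 1.00·55.5/(4·5.67×10⁻⁸) = 2.447×10⁸ K⁴.
T = (2.447×10⁸)^(1/4).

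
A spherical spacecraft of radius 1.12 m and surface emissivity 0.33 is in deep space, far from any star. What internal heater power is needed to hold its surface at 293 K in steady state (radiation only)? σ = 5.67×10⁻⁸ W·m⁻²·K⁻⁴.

P ≈ 2170 W

P = εσ·4πr²·T⁴.
4πr² = 15.76 m²; T⁴ = 7.370×10⁹ K⁴.
P = 0.33·5.67×10⁻⁸·15.76·7.370×10⁹.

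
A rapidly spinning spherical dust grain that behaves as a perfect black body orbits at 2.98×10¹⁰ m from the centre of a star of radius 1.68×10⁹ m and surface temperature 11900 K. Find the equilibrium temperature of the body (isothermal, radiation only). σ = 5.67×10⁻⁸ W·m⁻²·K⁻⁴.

T ≈ 2000 K

The star's surface emits σT_*⁴; at distance d the flux is S = σT_*⁴(R_*/d)².
S = 5.67×10⁻⁸·(11900)⁴·(1.68×10⁹/2.98×10¹⁰)² = 3.614×10⁶ W/m².
For an isothermal sphere T⁴ = (1−a)S/(4σ) = 1.593×10¹³ K⁴.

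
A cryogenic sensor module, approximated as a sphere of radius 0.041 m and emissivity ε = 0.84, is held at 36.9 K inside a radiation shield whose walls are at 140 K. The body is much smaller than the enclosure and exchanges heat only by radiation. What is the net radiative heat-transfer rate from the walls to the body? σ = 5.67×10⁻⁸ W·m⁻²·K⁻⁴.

For a small grey body in a large enclosure: P_net = εσA(T_body⁴ − T_wall⁴).
A = 4πr² = 0.02112 m²; T_body⁴ − T_wall⁴ = 1.854×10⁶ − 3.842×10⁸ = -3.823×10⁸ K⁴.
|P_net| = 0.84·5.67×10⁻⁸·0.02112·3.823×10⁸.

P_net ≈ 0.385 W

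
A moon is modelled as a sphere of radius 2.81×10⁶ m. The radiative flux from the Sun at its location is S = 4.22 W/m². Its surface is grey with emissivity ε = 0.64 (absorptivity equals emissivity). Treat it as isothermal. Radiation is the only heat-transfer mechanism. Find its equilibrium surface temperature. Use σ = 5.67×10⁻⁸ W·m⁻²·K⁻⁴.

T ≈ 65.7 K

At equilibrium, absorbed power = emitted power.
Absorbing cross-section = πr² = 2.481×10¹³ m²; emitting surface = 4πr² = 9.923×10¹³ m² (ratio 4).
εS·A_cross = εσ·A_surf·T⁴  ⇒  T⁴ = S/(4σ)   (ε cancels).
T⁴ = 4.22/(4·5.67×10⁻⁸) = 1.861×10⁷ K⁴.
T = (1.861×10⁷)^(1/4).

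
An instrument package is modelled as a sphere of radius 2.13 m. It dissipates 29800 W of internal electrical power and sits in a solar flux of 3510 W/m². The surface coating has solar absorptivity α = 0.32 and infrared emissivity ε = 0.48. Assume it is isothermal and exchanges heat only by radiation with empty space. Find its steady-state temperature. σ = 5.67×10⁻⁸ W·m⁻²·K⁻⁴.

T ≈ 415 K

At steady state, absorbed solar power + internal power = radiated power.
Absorbed: α·S·A_cross = 0.32·3510·14.25 = 16010 W (cross-section πr²).
Total input = 16010 + 29800 = 45810 W.
Radiated: εσ·A_surf·T⁴ with A_surf = 4πr² = 57.01 m².
T⁴ = 45810/(0.48·5.67×10⁻⁸·57.01) = 2.952×10¹⁰ K⁴.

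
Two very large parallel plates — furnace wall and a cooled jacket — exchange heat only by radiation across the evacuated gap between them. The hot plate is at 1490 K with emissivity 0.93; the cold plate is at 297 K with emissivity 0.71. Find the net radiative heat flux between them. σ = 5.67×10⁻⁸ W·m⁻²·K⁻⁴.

q ≈ 1.88×10⁵ W/m²

For two infinite grey parallel plates, q = σ(T₁⁴ − T₂⁴)/(1/ε₁ + 1/ε₂ − 1).
T₁⁴ − T₂⁴ = 4.929×10¹² − 7.781×10⁹ = 4.921×10¹² K⁴.
1/ε₁ + 1/ε₂ − 1 = 1.075 + 1.408 − 1 = 1.484.
q = 5.67×10⁻⁸ × 4.921×10¹² / 1.484.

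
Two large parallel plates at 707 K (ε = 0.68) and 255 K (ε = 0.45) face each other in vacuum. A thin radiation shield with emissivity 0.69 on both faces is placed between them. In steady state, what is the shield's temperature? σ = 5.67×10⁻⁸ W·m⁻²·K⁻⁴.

In steady state the net flux on the hot side equals that on the cold side.
σ(T₁⁴−T_s⁴)/D₁ = σ(T_s⁴−T₂⁴)/D₂, with D₁ = 1/ε₁+1/ε_s−1 = 1.920, D₂ = 1/ε_s+1/ε₂−1 = 2.671.
Solve for T_s⁴: T_s⁴ = (D₂·T₁⁴ + D₁·T₂⁴)/(D₁+D₂) = 1.471×10¹¹ K⁴.

T_s ≈ 619 K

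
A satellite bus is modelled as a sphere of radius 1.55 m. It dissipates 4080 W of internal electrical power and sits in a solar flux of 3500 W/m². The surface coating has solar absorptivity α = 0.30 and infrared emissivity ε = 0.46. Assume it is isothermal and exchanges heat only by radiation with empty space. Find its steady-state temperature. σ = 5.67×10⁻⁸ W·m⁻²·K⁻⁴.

T ≈ 351 K

At steady state, absorbed solar power + internal power = radiated power.
Absorbed: α·S·A_cross = 0.30·3500·7.548 = 7925 W (cross-section πr²).
Total input = 7925 + 4080 = 12010 W.
Radiated: εσ·A_surf·T⁴ with A_surf = 4πr² = 30.19 m².
T⁴ = 12010/(0.46·5.67×10⁻⁸·30.19) = 1.525×10¹⁰ K⁴.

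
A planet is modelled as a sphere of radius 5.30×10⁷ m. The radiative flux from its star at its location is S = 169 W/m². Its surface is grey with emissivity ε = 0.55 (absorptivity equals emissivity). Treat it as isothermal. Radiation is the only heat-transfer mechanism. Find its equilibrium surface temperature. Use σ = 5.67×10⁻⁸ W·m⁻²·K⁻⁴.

At equilibrium, absorbed power = emitted power.
Absorbing cross-section = πr² = 8.825×10¹⁵ m²; emitting surface = 4πr² = 3.530×10¹⁶ m² (ratio 4).
εS·A_cross = εσ·A_surf·T⁴  ⇒  T⁴ = S/(4σ)   (ε cancels).
T⁴ = 169/(4·5.67×10⁻⁸) = 7.451×10⁸ K⁴.
T = (7.451×10⁸)^(1/4).

T ≈ 165 K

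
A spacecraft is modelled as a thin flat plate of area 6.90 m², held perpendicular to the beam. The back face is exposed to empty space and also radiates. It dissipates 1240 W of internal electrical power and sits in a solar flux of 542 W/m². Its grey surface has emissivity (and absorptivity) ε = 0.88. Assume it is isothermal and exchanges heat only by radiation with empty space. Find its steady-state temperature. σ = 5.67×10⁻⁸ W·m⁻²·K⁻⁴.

At steady state, absorbed solar power + internal power = radiated power.
Absorbed: α·S·A_cross = 0.88·542·6.900 = 3291 W (cross-section A).
Total input = 3291 + 1240 = 4531 W.
Radiated: εσ·A_surf·T⁴ with A_surf = 2A = 13.80 m².
T⁴ = 4531/(0.88·5.67×10⁻⁸·13.80) = 6.580×10⁹ K⁴.

T ≈ 285 K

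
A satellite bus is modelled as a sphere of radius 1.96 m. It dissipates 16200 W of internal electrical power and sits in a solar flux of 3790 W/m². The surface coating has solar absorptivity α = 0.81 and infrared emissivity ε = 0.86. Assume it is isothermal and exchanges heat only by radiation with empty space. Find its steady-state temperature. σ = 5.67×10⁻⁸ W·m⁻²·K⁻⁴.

At steady state, absorbed solar power + internal power = radiated power.
Absorbed: α·S·A_cross = 0.81·3790·12.07 = 37050 W (cross-section πr²).
Total input = 37050 + 16200 = 53250 W.
Radiated: εσ·A_surf·T⁴ with A_surf = 4πr² = 48.27 m².
T⁴ = 53250/(0.86·5.67×10⁻⁸·48.27) = 2.262×10¹⁰ K⁴.

T ≈ 388 K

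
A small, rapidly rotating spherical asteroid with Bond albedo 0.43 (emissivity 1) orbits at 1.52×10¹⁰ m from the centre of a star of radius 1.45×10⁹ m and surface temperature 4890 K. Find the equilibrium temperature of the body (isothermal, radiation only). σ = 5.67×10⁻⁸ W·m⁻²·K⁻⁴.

The star's surface emits σT_*⁴; at distance d the flux is S = σT_*⁴(R_*/d)².
S = 5.67×10⁻⁸·(4890)⁴·(1.45×10⁹/1.52×10¹⁰)² = 2.950×10⁵ W/m².
For an isothermal sphere T⁴ = (1−a)S/(4σ) = 7.415×10¹¹ K⁴.

T ≈ 928 K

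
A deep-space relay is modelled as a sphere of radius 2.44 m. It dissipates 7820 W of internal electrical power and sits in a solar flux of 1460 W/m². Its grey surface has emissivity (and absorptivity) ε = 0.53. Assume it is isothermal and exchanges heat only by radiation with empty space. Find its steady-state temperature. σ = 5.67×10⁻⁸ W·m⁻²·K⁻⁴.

At steady state, absorbed solar power + internal power = radiated power.
Absorbed: α·S·A_cross = 0.53·1460·18.70 = 14470 W (cross-section πr²).
Total input = 14470 + 7820 = 22290 W.
Radiated: εσ·A_surf·T⁴ with A_surf = 4πr² = 74.82 m².
T⁴ = 22290/(0.53·5.67×10⁻⁸·74.82) = 9.916×10⁹ K⁴.

T ≈ 316 K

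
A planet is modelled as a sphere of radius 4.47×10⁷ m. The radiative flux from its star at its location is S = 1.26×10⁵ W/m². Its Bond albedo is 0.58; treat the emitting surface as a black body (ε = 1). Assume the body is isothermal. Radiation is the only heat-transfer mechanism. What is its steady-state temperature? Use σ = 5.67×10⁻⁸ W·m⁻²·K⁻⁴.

T ≈ 695 K

At equilibrium, absorbed power = emitted power.
Absorbing cross-section = πr² = 6.277×10¹⁵ m²; emitting surface = 4πr² = 2.511×10¹⁶ m² (ratio 4).
(1−a)S·A_cross = εσ·A_surf·T⁴  ⇒  T⁴ = (1−a)S/(4σ).
T⁴ = 0.420·1.26×10⁵/(4·5.67×10⁻⁸) = 2.333×10¹¹ K⁴.
T = (2.333×10¹¹)^(1/4).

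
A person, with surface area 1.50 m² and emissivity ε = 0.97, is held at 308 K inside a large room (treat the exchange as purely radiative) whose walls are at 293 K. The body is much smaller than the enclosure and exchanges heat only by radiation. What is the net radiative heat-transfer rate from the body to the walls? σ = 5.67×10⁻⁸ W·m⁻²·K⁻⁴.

For a small grey body in a large enclosure: P_net = εσA(T_body⁴ − T_wall⁴).
A = 1.50 m²; T_body⁴ − T_wall⁴ = 8.999×10⁹ − 7.370×10⁹ = 1.629×10⁹ K⁴.
|P_net| = 0.97·5.67×10⁻⁸·1.500·1.629×10⁹.

P_net ≈ 134 W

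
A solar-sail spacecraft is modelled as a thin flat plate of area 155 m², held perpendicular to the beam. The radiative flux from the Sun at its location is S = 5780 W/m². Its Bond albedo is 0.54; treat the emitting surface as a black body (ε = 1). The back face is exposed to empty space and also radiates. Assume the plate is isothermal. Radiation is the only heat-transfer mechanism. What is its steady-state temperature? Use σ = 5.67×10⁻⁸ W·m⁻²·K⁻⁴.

T ≈ 391 K

At equilibrium, absorbed power = emitted power.
Absorbing cross-section = A = 155.0 m²; emitting surface = 2A = 310.0 m² (ratio 2).
(1−a)S·A_cross = εσ·A_surf·T⁴  ⇒  T⁴ = (1−a)S/(2σ).
T⁴ = 0.460·5780/(2·5.67×10⁻⁸) = 2.345×10¹⁰ K⁴.
T = (2.345×10¹⁰)^(1/4).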